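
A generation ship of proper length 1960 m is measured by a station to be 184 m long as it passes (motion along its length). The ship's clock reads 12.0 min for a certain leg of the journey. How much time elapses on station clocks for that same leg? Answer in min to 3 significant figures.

Δt ≈ 128 min

Length contraction ⇒ γ = L₀/L = 1960/184 = 10.652
Time dilation: Δt = γτ₀ = 10.652 × 12.0 min = 128 min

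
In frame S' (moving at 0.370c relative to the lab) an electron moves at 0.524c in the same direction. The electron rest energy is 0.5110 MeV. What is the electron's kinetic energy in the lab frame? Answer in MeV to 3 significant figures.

u_lab = (0.524 + 0.370)/(1 + 0.524×0.370) = 0.748819
γ = 1/√(1 − 0.748819²) = 1.5088
K = (γ − 1)m₀c² = (1.5088 − 1) × 0.5110 = 0.50881 × 0.5110 = 0.260 MeV

K ≈ 0.260 MeV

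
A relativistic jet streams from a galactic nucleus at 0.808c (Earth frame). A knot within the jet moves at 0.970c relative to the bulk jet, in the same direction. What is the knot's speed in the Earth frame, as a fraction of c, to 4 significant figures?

u ≈ 0.9968c

Relativistic velocity addition: u = (u' + v)/(1 + u'v/c²)
= (0.970 + 0.808)/(1 + 0.970×0.808) = 1.778/1.78376 = 0.9968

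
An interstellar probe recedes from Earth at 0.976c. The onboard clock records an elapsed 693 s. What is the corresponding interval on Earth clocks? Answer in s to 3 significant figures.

γ = 1/√(1 − 0.976²) = 4.5920
Time dilation: Δt = γτ₀ = 4.5920 × 693 s = 3180 s

Δt ≈ 3180 s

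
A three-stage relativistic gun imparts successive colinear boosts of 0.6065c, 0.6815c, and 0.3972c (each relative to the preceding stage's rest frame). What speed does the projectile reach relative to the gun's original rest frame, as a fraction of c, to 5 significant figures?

Compose boost 2: (0.6815 + 0.6065)/(1 + 0.6815×0.6065) = 1.2880/1.413330 = 0.9113231
Compose boost 3: (0.3972 + 0.9113231)/(1 + 0.3972×0.9113231) = 1.308523/1.361978 = 0.96075

u ≈ 0.96075c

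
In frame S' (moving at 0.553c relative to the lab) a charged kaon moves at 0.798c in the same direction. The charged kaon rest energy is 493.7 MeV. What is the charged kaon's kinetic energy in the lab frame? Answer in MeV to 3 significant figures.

u_lab = (0.798 + 0.553)/(1 + 0.798×0.553) = 0.937352
γ = 1/√(1 − 0.937352²) = 2.8704
K = (γ − 1)m₀c² = (2.8704 − 1) × 493.7 = 1.8704 × 493.7 = 923 MeV

K ≈ 923 MeV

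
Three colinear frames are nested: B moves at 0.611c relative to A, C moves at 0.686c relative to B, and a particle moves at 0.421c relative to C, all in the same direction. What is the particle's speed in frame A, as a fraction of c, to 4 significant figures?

Compose boost 2: (0.686 + 0.611)/(1 + 0.686×0.611) = 1.297/1.41915 = 0.913930
Compose boost 3: (0.421 + 0.913930)/(1 + 0.421×0.913930) = 1.33493/1.38476 = 0.9640

u ≈ 0.9640c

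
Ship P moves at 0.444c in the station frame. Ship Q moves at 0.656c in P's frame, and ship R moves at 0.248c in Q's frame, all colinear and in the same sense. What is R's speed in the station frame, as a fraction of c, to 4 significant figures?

u ≈ 0.9080c

Compose boost 2: (0.656 + 0.444)/(1 + 0.656×0.444) = 1.100/1.29126 = 0.851878
Compose boost 3: (0.248 + 0.851878)/(1 + 0.248×0.851878) = 1.09988/1.21127 = 0.9080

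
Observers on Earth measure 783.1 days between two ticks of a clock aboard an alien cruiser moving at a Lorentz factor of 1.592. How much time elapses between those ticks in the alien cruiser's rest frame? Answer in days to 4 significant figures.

γ = 1.592 (given)
Proper time: τ₀ = Δt/γ = 783.1/1.592 = 491.9 days

τ₀ ≈ 491.9 days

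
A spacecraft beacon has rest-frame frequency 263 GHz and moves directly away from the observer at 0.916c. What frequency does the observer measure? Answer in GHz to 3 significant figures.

f_obs ≈ 55.1 GHz

Relativistic Doppler: f_obs = f_src √((1−β)/(1+β))
= 263 × √(0.084000/1.9160) = 263 × 0.20938 = 55.1 GHz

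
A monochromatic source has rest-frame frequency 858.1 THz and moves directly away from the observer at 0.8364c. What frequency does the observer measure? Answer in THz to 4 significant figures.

Relativistic Doppler: f_obs = f_src √((1−β)/(1+β))
= 858.1 × √(0.163600/1.83640) = 858.1 × 0.298475 = 256.1 THz

f_obs ≈ 256.1 THz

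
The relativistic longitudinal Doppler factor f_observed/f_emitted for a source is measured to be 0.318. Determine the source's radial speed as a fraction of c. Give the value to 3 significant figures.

β ≈ 0.816

f_obs/f_src = √((1−β)/(1+β)) = 0.318  ⇒  (1−β)/(1+β) = 0.10112
β = |1 − D²|/(1 + D²) = |1 − 0.10112|/(1 + 0.10112) = 0.816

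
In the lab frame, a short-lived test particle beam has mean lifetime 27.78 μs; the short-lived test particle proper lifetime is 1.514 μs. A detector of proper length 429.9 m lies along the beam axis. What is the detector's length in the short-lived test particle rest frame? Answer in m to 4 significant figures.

Time dilation ⇒ γ = Δt/τ₀ = 27.78/1.514 = 18.3487
Length contraction: L = L₀/γ = 429.9/18.3487 = 23.43 m

L ≈ 23.43 m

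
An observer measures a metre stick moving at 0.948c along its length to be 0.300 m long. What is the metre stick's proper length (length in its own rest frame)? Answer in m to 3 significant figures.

γ = 1/√(1 − 0.948²) = 3.1420
L₀ = γL = 3.1420 × 0.300 = 0.943 m

L₀ ≈ 0.943 m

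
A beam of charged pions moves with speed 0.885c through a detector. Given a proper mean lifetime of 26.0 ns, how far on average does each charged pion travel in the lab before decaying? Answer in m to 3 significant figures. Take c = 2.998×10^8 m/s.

γ = 1/√(1 − 0.885²) = 2.1478
Dilated lifetime: Δt = γτ₀ = 2.1478 × 26.0 ns = 55.843 ns
d = vΔt = 0.885c × 55.843 ns = 2.6532×10^8 m/s × 5.5843×10^-8 s = 14.8 m

d ≈ 14.8 m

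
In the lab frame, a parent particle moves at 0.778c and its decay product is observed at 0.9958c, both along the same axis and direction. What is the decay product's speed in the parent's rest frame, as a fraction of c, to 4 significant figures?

u' ≈ 0.9669c

Inverse velocity addition: u' = (u − v)/(1 − uv/c²)
= (0.9958 − 0.778)/(1 − 0.9958×0.778) = 0.2178/0.225268 = 0.9669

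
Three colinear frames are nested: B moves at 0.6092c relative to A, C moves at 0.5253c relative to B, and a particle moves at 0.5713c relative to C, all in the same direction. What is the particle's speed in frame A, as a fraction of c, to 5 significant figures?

u ≈ 0.95959c

Compose boost 2: (0.5253 + 0.6092)/(1 + 0.5253×0.6092) = 1.1345/1.320013 = 0.8594614
Compose boost 3: (0.5713 + 0.8594614)/(1 + 0.5713×0.8594614) = 1.430761/1.491010 = 0.95959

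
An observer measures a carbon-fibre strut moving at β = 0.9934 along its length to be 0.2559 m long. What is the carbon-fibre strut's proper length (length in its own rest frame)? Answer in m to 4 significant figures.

γ = 1/√(1 − 0.9934²) = 8.71828
L₀ = γL = 8.71828 × 0.2559 = 2.231 m

L₀ ≈ 2.231 m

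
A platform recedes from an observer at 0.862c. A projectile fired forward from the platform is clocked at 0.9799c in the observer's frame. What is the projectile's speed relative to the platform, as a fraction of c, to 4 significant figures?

u' ≈ 0.7590c

Inverse velocity addition: u' = (u − v)/(1 − uv/c²)
= (0.9799 − 0.862)/(1 − 0.9799×0.862) = 0.1179/0.155326 = 0.7590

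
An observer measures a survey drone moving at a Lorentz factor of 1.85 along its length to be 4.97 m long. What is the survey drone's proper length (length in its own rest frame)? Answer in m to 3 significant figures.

γ = 1.85 (given)
L₀ = γL = 1.85 × 4.97 = 9.19 m

L₀ ≈ 9.19 m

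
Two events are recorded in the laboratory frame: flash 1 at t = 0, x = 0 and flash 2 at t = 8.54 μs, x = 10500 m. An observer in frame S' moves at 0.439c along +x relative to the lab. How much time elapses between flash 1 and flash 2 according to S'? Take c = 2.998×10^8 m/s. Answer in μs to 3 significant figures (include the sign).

γ = 1/√(1 − 0.439²) = 1.1130
Δt' = γ(Δt − vΔx/c²) = 1.1130 × (8.54 μs − 0.439×10500 m / (2.998×10^8 m/s))
= 1.1130 × (-6.8353 μs) = -7.61 μs

Δt' ≈ -7.61 μs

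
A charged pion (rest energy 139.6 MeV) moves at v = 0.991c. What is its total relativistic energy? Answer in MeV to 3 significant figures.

E ≈ 1040 MeV

γ = 1/√(1 − 0.991²) = 7.4704
E = γm₀c² = 7.4704 × 139.6 MeV = 1040 MeV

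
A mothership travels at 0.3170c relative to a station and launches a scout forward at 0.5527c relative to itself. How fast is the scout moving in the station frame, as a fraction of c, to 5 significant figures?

u ≈ 0.74004c

Compose boost 2: (0.5527 + 0.3170)/(1 + 0.5527×0.3170) = 0.86970/1.175206 = 0.74004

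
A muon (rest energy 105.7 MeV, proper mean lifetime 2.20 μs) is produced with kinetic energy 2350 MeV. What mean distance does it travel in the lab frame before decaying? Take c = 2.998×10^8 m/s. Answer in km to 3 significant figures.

γ = 1 + K/(m₀c²) = 1 + 2350/105.7 = 23.233
β = √(1 − 1/γ²) = 0.99907
Dilated lifetime: γτ₀ = 23.233 × 2.20 μs = 51.112 μs
d = βc·γτ₀ = 0.99907 × (2.998×10^8 m/s) × 5.1112×10^-5 s = 15.3 km

d ≈ 15.3 km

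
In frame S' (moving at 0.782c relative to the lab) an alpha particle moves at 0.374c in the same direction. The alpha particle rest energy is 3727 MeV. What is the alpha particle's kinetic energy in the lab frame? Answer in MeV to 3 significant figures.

K ≈ 4610 MeV

u_lab = (0.374 + 0.782)/(1 + 0.374×0.782) = 0.894413
γ = 1/√(1 − 0.894413²) = 2.2359
K = (γ − 1)m₀c² = (2.2359 − 1) × 3727 = 1.2359 × 3727 = 4610 MeV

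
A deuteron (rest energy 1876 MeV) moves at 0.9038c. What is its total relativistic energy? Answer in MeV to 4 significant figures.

γ = 1/√(1 − 0.9038²) = 2.33669
E = γm₀c² = 2.33669 × 1876 MeV = 4384 MeV

E ≈ 4384 MeV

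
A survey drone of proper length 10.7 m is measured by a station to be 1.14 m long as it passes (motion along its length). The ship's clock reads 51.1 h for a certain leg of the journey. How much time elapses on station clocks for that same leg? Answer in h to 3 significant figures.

Length contraction ⇒ γ = L₀/L = 10.7/1.14 = 9.3860
Time dilation: Δt = γτ₀ = 9.3860 × 51.1 h = 480 h

Δt ≈ 480 h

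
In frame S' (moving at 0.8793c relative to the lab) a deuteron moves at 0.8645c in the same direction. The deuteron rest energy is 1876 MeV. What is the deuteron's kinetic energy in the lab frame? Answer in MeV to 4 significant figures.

u_lab = (0.8645 + 0.8793)/(1 + 0.8645×0.8793) = 0.9907083
γ = 1/√(1 − 0.9907083²) = 7.35273
K = (γ − 1)m₀c² = (7.35273 − 1) × 1876 = 6.35273 × 1876 = 11920 MeV

K ≈ 11920 MeV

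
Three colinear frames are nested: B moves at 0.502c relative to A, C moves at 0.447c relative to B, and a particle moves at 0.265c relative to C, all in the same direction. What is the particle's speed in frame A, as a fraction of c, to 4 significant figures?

Compose boost 2: (0.447 + 0.502)/(1 + 0.447×0.502) = 0.9490/1.22439 = 0.775077
Compose boost 3: (0.265 + 0.775077)/(1 + 0.265×0.775077) = 1.04008/1.20540 = 0.8629

u ≈ 0.8629c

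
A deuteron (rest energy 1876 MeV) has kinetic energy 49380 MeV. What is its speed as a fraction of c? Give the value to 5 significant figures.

β ≈ 0.99933

γ = 1 + K/(m₀c²) = 1 + 49380/1876 = 27.32196
β = √(1 − 1/γ²) = 0.99933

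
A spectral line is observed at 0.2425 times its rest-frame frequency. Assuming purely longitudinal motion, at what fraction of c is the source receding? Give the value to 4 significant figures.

f_obs/f_src = √((1−β)/(1+β)) = 0.2425  ⇒  (1−β)/(1+β) = 0.0588062
β = |1 − D²|/(1 + D²) = |1 − 0.0588062|/(1 + 0.0588062) = 0.8889

β ≈ 0.8889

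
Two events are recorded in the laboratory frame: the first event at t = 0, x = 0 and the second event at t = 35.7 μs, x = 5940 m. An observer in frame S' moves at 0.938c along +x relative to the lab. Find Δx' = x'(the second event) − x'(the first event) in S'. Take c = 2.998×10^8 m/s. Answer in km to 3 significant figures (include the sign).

Δx' ≈ -11.8 km

γ = 1/√(1 − 0.938²) = 2.8849
Δx' = γ(Δx − vΔt) = 2.8849 × (5940 m − 0.938×(2.998×10^8 m/s)×35.7×10^-6 s)
= 2.8849 × (-4099.3 m) = -11.8 km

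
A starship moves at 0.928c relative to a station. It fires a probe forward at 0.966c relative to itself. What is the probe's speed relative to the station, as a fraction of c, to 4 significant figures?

u ≈ 0.9987c

Relativistic velocity addition: u = (u' + v)/(1 + u'v/c²)
= (0.966 + 0.928)/(1 + 0.966×0.928) = 1.894/1.89645 = 0.9987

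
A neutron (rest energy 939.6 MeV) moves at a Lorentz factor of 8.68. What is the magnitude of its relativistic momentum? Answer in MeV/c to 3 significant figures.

p ≈ 8100 MeV/c

β = √(1 − 1/γ²) = √(1 − 1/8.68²) = 0.99334
p = γβm₀c = 8.68 × 0.99334 × 939.6 MeV/c = 8100 MeV/c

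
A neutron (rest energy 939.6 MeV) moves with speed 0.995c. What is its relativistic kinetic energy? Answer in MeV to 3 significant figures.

γ = 1/√(1 − 0.995²) = 10.013
K = (γ − 1)m₀c² = (10.013 − 1) × 939.6 MeV = 9.0125 × 939.6 MeV = 8470 MeV

K ≈ 8470 MeV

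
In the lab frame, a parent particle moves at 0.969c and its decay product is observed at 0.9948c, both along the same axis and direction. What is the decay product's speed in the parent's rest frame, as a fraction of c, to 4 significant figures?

u' ≈ 0.7159c

Inverse velocity addition: u' = (u − v)/(1 − uv/c²)
= (0.9948 − 0.969)/(1 − 0.9948×0.969) = 0.02580/0.0360388 = 0.7159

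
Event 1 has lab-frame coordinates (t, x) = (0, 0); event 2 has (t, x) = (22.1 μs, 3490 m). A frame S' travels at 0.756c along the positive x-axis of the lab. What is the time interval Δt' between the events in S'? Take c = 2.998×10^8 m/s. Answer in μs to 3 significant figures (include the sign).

γ = 1/√(1 − 0.756²) = 1.5277
Δt' = γ(Δt − vΔx/c²) = 1.5277 × (22.1 μs − 0.756×3490 m / (2.998×10^8 m/s))
= 1.5277 × (13.299 μs) = 20.3 μs

Δt' ≈ 20.3 μs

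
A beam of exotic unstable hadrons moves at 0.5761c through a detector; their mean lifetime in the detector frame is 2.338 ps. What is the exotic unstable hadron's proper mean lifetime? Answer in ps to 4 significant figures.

γ = 1/√(1 − 0.5761²) = 1.22342
Proper time: τ₀ = Δt/γ = 2.338/1.22342 = 1.911 ps

τ₀ ≈ 1.911 ps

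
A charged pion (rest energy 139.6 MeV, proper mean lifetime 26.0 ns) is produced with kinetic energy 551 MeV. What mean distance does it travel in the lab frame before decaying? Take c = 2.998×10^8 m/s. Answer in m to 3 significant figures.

γ = 1 + K/(m₀c²) = 1 + 551/139.6 = 4.9470
β = √(1 − 1/γ²) = 0.97936
Dilated lifetime: γτ₀ = 4.9470 × 26.0 ns = 128.62 ns
d = βc·γτ₀ = 0.97936 × (2.998×10^8 m/s) × 1.2862×10^-7 s = 37.8 m

d ≈ 37.8 m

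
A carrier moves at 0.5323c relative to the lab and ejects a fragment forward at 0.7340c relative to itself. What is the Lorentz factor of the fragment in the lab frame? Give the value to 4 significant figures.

γ ≈ 2.419

u_lab = (0.7340 + 0.5323)/(1 + 0.7340×0.5323) = 1.2663/1.390708 = 0.9105433
γ = 1/√(1 − 0.9105433²) = 2.419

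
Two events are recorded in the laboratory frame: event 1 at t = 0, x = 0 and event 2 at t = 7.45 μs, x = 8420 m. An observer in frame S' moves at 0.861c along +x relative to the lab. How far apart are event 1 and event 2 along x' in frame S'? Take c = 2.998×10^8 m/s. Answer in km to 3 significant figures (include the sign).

Δx' ≈ 12.8 km

γ = 1/√(1 − 0.861²) = 1.9662
Δx' = γ(Δx − vΔt) = 1.9662 × (8420 m − 0.861×(2.998×10^8 m/s)×7.45×10^-6 s)
= 1.9662 × (6496.9 m) = 12.8 km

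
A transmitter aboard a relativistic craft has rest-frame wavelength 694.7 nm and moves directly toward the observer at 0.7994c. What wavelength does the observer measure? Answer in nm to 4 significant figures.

Relativistic Doppler: λ_obs = λ_src √((1−β)/(1+β))
= 694.7 × √(0.200600/1.79940) = 694.7 × 0.333889 = 232.0 nm

λ_obs ≈ 232.0 nm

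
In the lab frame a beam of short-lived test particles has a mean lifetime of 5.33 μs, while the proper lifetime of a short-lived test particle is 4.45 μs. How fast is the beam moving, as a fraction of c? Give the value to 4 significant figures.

γ = Δt/τ₀ = 5.33/4.45 = 1.19775
β = √(1 − 1/γ²) = √(1 − 1/1.19775²) = 0.5504

β ≈ 0.5504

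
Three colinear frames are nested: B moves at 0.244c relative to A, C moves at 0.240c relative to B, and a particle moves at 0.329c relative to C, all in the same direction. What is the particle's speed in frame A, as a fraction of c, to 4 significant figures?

u ≈ 0.6834c

Compose boost 2: (0.240 + 0.244)/(1 + 0.240×0.244) = 0.4840/1.05856 = 0.457225
Compose boost 3: (0.329 + 0.457225)/(1 + 0.329×0.457225) = 0.786225/1.15043 = 0.6834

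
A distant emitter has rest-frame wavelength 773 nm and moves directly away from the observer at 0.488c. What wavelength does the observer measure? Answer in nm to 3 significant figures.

λ_obs ≈ 1320 nm

Relativistic Doppler: λ_obs = λ_src √((1+β)/(1−β))
= 773 × √(1.4880/0.51200) = 773 × 1.7048 = 1320 nm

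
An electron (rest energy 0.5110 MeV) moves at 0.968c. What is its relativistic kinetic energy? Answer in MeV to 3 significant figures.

γ = 1/√(1 − 0.968²) = 3.9849
K = (γ − 1)m₀c² = (3.9849 − 1) × 0.5110 MeV = 2.9849 × 0.5110 MeV = 1.53 MeV

K ≈ 1.53 MeV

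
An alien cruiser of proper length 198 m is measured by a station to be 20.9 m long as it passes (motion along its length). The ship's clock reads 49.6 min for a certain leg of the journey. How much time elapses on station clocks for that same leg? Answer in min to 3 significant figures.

Δt ≈ 470 min

Length contraction ⇒ γ = L₀/L = 198/20.9 = 9.4737
Time dilation: Δt = γτ₀ = 9.4737 × 49.6 min = 470 min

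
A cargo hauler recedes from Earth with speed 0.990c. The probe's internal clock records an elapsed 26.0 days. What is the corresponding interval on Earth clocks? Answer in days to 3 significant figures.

Δt ≈ 184 days

γ = 1/√(1 − 0.990²) = 7.0888
Time dilation: Δt = γτ₀ = 7.0888 × 26.0 days = 184 days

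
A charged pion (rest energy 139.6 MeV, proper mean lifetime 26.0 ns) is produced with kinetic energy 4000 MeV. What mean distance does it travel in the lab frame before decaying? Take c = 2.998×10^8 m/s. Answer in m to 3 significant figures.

d ≈ 231 m

γ = 1 + K/(m₀c²) = 1 + 4000/139.6 = 29.653
β = √(1 − 1/γ²) = 0.99943
Dilated lifetime: γτ₀ = 29.653 × 26.0 ns = 770.99 ns
d = βc·γτ₀ = 0.99943 × (2.998×10^8 m/s) × 7.7099×10^-7 s = 231 m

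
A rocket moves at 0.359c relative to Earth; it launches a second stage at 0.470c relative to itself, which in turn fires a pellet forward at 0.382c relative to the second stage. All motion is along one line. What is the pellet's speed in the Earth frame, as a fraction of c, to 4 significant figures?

Compose boost 2: (0.470 + 0.359)/(1 + 0.470×0.359) = 0.8290/1.16873 = 0.709317
Compose boost 3: (0.382 + 0.709317)/(1 + 0.382×0.709317) = 1.09132/1.27096 = 0.8587

u ≈ 0.8587c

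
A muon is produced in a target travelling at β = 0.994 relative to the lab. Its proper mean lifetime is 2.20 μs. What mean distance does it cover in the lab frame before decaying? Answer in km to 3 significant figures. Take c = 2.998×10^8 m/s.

γ = 1/√(1 − 0.994²) = 9.1424
Dilated lifetime: Δt = γτ₀ = 9.1424 × 2.20 μs = 20.113 μs
d = vΔt = 0.994c × 20.113 μs = 2.9800×10^8 m/s × 2.0113×10^-5 s = 5.99 km

d ≈ 5.99 km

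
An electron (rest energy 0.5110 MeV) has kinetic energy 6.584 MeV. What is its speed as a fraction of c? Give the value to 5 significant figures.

γ = 1 + K/(m₀c²) = 1 + 6.584/0.5110 = 13.88454
β = √(1 − 1/γ²) = 0.99740

β ≈ 0.99740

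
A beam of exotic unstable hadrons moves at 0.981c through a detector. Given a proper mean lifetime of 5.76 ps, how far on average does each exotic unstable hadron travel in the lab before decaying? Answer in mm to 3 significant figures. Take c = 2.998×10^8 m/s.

γ = 1/√(1 − 0.981²) = 5.1544
Dilated lifetime: Δt = γτ₀ = 5.1544 × 5.76 ps = 29.690 ps
d = vΔt = 0.981c × 29.690 ps = 2.9410×10^8 m/s × 2.9690×10^-11 s = 8.73 mm

d ≈ 8.73 mm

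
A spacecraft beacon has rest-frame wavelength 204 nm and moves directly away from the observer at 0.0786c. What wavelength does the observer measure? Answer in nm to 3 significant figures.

λ_obs ≈ 221 nm

Relativistic Doppler: λ_obs = λ_src √((1+β)/(1−β))
= 204 × √(1.0786/0.92140) = 204 × 1.0819 = 221 nm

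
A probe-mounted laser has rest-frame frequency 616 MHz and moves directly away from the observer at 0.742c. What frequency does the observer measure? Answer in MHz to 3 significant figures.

f_obs ≈ 237 MHz

Relativistic Doppler: f_obs = f_src √((1−β)/(1+β))
= 616 × √(0.25800/1.7420) = 616 × 0.38484 = 237 MHz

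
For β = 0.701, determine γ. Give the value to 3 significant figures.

γ ≈ 1.40

γ = 1/√(1 − β²) = 1/√(1 − 0.701²) = 1/√(0.50860) = 1.40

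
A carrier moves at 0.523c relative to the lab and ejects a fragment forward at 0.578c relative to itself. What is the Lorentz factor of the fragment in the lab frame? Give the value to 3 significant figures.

γ ≈ 1.87

u_lab = (0.578 + 0.523)/(1 + 0.578×0.523) = 1.101/1.30229 = 0.845431
γ = 1/√(1 − 0.845431²) = 1.87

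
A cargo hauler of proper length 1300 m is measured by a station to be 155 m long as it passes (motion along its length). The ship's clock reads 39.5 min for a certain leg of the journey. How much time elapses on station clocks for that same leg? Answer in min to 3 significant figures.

Length contraction ⇒ γ = L₀/L = 1300/155 = 8.3871
Time dilation: Δt = γτ₀ = 8.3871 × 39.5 min = 331 min

Δt ≈ 331 min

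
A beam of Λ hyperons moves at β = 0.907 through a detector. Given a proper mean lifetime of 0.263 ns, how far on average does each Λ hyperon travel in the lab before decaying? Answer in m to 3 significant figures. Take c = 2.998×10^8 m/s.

γ = 1/√(1 − 0.907²) = 2.3746
Dilated lifetime: Δt = γτ₀ = 2.3746 × 0.263 ns = 0.62451 ns
d = vΔt = 0.907c × 0.62451 ns = 2.7192×10^8 m/s × 6.2451×10^-10 s = 0.170 m

d ≈ 0.170 m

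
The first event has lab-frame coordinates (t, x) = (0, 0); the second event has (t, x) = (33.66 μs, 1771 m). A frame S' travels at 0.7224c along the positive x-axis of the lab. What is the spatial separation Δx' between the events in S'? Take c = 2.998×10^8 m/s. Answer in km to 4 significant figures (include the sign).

γ = 1/√(1 − 0.7224²) = 1.44618
Δx' = γ(Δx − vΔt) = 1.44618 × (1771 m − 0.7224×(2.998×10^8 m/s)×33.66×10^-6 s)
= 1.44618 × (-5518.93 m) = -7.981 km

Δx' ≈ -7.981 km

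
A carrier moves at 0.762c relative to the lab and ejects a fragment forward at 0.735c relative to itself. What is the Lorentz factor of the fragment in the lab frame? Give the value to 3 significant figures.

γ ≈ 3.55

u_lab = (0.735 + 0.762)/(1 + 0.735×0.762) = 1.497/1.56007 = 0.959572
γ = 1/√(1 − 0.959572²) = 3.55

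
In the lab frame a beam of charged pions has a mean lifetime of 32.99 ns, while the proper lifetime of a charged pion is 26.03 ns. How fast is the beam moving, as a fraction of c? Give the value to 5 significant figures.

γ = Δt/τ₀ = 32.99/26.03 = 1.267384
β = √(1 − 1/γ²) = √(1 − 1/1.267384²) = 0.61436

β ≈ 0.61436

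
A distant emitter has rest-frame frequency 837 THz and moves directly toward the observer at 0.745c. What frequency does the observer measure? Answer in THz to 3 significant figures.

Relativistic Doppler: f_obs = f_src √((1+β)/(1−β))
= 837 × √(1.7450/0.25500) = 837 × 2.6159 = 2190 THz

f_obs ≈ 2190 THz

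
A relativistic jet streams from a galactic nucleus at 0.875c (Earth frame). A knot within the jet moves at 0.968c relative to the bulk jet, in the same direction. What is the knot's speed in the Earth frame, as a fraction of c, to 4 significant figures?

Relativistic velocity addition: u = (u' + v)/(1 + u'v/c²)
= (0.968 + 0.875)/(1 + 0.968×0.875) = 1.843/1.84700 = 0.9978

u ≈ 0.9978c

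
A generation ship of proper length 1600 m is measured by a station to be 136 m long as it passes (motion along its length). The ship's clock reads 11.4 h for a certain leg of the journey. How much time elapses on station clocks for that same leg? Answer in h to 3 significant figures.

Length contraction ⇒ γ = L₀/L = 1600/136 = 11.765
Time dilation: Δt = γτ₀ = 11.765 × 11.4 h = 134 h

Δt ≈ 134 h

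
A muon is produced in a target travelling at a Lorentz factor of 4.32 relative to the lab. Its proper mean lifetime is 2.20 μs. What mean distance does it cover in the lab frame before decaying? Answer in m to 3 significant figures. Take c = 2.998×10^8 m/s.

β = √(1 − 1/γ²) = √(1 − 1/4.32²) = 0.97284
Dilated lifetime: Δt = γτ₀ = 4.32 × 2.20 μs = 9.5040 μs
d = vΔt = 0.97284c × 9.5040 μs = 2.9166×10^8 m/s × 9.5040×10^-6 s = 2770 m

d ≈ 2770 m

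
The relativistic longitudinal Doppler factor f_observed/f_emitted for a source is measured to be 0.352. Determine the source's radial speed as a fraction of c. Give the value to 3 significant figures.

f_obs/f_src = √((1−β)/(1+β)) = 0.352  ⇒  (1−β)/(1+β) = 0.12390
β = |1 − D²|/(1 + D²) = |1 − 0.12390|/(1 + 0.12390) = 0.780

β ≈ 0.780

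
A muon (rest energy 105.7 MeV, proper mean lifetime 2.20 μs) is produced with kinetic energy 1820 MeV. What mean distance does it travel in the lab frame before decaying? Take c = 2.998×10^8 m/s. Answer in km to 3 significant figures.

d ≈ 12.0 km

γ = 1 + K/(m₀c²) = 1 + 1820/105.7 = 18.219
β = √(1 − 1/γ²) = 0.99849
Dilated lifetime: γτ₀ = 18.219 × 2.20 μs = 40.081 μs
d = βc·γτ₀ = 0.99849 × (2.998×10^8 m/s) × 4.0081×10^-5 s = 12.0 km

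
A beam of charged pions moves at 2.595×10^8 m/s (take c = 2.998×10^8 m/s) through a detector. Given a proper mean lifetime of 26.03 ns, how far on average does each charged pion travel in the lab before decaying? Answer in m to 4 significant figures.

β = v/c = 2.595×10^8 / 2.998×10^8 = 0.865577
γ = 1/√(1 − 0.865577²) = 1.99690
Dilated lifetime: Δt = γτ₀ = 1.99690 × 26.03 ns = 51.9794 ns
d = vΔt = 0.865577c × 51.9794 ns = 2.59500×10^8 m/s × 5.19794×10^-8 s = 13.49 m

d ≈ 13.49 m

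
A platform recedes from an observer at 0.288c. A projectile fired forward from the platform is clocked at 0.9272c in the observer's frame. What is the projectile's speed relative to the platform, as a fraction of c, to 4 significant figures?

u' ≈ 0.8721c

Inverse velocity addition: u' = (u − v)/(1 − uv/c²)
= (0.9272 − 0.288)/(1 − 0.9272×0.288) = 0.6392/0.732966 = 0.8721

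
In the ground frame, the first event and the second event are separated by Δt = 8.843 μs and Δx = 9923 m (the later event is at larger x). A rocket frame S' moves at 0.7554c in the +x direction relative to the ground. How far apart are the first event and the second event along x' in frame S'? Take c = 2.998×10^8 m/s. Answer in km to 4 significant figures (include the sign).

Δx' ≈ 12.09 km

γ = 1/√(1 − 0.7554²) = 1.52610
Δx' = γ(Δx − vΔt) = 1.52610 × (9923 m − 0.7554×(2.998×10^8 m/s)×8.843×10^-6 s)
= 1.52610 × (7920.34 m) = 12.09 km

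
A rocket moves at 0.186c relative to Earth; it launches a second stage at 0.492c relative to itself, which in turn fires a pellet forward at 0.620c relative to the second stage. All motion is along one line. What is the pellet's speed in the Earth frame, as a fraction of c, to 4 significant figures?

u ≈ 0.8961c

Compose boost 2: (0.492 + 0.186)/(1 + 0.492×0.186) = 0.6780/1.09151 = 0.621157
Compose boost 3: (0.620 + 0.621157)/(1 + 0.620×0.621157) = 1.24116/1.38512 = 0.8961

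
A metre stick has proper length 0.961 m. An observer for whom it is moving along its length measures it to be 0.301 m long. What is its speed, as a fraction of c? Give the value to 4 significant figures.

β ≈ 0.9497

γ = L₀/L = 0.961/0.301 = 3.19269
β = √(1 − 1/γ²) = 0.9497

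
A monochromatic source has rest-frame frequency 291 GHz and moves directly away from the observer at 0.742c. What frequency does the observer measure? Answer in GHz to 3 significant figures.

Relativistic Doppler: f_obs = f_src √((1−β)/(1+β))
= 291 × √(0.25800/1.7420) = 291 × 0.38484 = 112 GHz

f_obs ≈ 112 GHz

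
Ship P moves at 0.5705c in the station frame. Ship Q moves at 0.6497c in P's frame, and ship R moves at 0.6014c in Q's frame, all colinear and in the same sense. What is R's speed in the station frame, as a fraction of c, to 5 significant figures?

Compose boost 2: (0.6497 + 0.5705)/(1 + 0.6497×0.5705) = 1.2202/1.370654 = 0.8902321
Compose boost 3: (0.6014 + 0.8902321)/(1 + 0.6014×0.8902321) = 1.491632/1.535386 = 0.97150

u ≈ 0.97150c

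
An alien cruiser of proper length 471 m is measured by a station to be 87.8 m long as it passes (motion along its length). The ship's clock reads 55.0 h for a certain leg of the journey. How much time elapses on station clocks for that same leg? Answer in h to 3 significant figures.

Length contraction ⇒ γ = L₀/L = 471/87.8 = 5.3645
Time dilation: Δt = γτ₀ = 5.3645 × 55.0 h = 295 h

Δt ≈ 295 h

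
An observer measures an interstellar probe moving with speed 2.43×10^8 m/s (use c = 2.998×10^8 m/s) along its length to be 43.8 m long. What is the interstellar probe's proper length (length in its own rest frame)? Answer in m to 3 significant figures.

L₀ ≈ 74.8 m

β = v/c = 2.43×10^8 / 2.998×10^8 = 0.81054
γ = 1/√(1 − 0.81054²) = 1.7074
L₀ = γL = 1.7074 × 43.8 = 74.8 m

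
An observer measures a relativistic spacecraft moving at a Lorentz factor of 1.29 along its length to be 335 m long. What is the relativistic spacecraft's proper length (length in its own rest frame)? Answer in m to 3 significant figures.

γ = 1.29 (given)
L₀ = γL = 1.29 × 335 = 432 m

L₀ ≈ 432 m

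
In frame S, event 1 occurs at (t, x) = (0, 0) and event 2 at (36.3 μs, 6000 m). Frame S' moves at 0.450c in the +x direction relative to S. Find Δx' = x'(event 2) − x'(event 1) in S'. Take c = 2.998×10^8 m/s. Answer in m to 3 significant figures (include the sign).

γ = 1/√(1 − 0.450²) = 1.1198
Δx' = γ(Δx − vΔt) = 1.1198 × (6000 m − 0.450×(2.998×10^8 m/s)×36.3×10^-6 s)
= 1.1198 × (1102.8 m) = 1230 m

Δx' ≈ 1230 m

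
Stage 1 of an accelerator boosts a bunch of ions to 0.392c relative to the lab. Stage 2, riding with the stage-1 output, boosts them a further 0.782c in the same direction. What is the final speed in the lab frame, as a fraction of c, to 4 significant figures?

Compose boost 2: (0.782 + 0.392)/(1 + 0.782×0.392) = 1.174/1.30654 = 0.8986

u ≈ 0.8986c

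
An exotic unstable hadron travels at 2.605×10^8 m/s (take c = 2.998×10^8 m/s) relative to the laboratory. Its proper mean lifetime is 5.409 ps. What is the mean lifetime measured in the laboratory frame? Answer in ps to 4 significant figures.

Δt ≈ 10.93 ps

β = v/c = 2.605×10^8 / 2.998×10^8 = 0.868913
γ = 1/√(1 − 0.868913²) = 2.02034
Time dilation: Δt = γτ₀ = 2.02034 × 5.409 ps = 10.93 ps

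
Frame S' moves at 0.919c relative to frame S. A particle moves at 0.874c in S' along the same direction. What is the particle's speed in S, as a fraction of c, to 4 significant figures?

Relativistic velocity addition: u = (u' + v)/(1 + u'v/c²)
= (0.874 + 0.919)/(1 + 0.874×0.919) = 1.793/1.80321 = 0.9943

u ≈ 0.9943c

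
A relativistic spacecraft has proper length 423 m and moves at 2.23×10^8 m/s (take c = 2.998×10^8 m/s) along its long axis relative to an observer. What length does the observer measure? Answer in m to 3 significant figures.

L ≈ 283 m

β = v/c = 2.23×10^8 / 2.998×10^8 = 0.74383
γ = 1/√(1 − 0.74383²) = 1.4962
Length contraction: L = L₀/γ = 423/1.4962 = 283 m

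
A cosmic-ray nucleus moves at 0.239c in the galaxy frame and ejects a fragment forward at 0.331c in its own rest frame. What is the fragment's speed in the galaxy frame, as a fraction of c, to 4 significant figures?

u ≈ 0.5282c

Compose boost 2: (0.331 + 0.239)/(1 + 0.331×0.239) = 0.5700/1.07911 = 0.5282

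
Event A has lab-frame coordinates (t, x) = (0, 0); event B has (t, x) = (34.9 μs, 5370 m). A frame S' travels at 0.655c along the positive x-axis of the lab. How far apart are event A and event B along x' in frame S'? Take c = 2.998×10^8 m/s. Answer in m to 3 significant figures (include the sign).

Δx' ≈ -1960 m

γ = 1/√(1 − 0.655²) = 1.3234
Δx' = γ(Δx − vΔt) = 1.3234 × (5370 m − 0.655×(2.998×10^8 m/s)×34.9×10^-6 s)
= 1.3234 × (-1483.3 m) = -1960 m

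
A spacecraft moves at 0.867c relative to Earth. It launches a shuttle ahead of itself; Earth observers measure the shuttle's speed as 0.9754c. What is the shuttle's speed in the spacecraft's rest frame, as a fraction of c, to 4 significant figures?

Inverse velocity addition: u' = (u − v)/(1 − uv/c²)
= (0.9754 − 0.867)/(1 − 0.9754×0.867) = 0.1084/0.154328 = 0.7024

u' ≈ 0.7024c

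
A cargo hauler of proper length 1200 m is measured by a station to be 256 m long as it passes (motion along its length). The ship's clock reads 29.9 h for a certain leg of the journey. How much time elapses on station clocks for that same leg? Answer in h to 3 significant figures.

Length contraction ⇒ γ = L₀/L = 1200/256 = 4.6875
Time dilation: Δt = γτ₀ = 4.6875 × 29.9 h = 140 h

Δt ≈ 140 h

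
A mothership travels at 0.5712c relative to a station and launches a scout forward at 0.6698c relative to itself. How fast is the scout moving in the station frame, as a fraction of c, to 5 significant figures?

u ≈ 0.89759c

Compose boost 2: (0.6698 + 0.5712)/(1 + 0.6698×0.5712) = 1.2410/1.382590 = 0.89759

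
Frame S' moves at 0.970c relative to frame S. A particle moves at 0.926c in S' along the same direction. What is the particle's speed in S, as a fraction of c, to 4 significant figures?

u ≈ 0.9988c

Relativistic velocity addition: u = (u' + v)/(1 + u'v/c²)
= (0.926 + 0.970)/(1 + 0.926×0.970) = 1.896/1.89822 = 0.9988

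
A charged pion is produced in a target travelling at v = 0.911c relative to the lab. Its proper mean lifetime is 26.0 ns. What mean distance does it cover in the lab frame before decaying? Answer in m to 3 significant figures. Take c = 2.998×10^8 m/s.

d ≈ 17.2 m

γ = 1/√(1 − 0.911²) = 2.4248
Dilated lifetime: Δt = γτ₀ = 2.4248 × 26.0 ns = 63.045 ns
d = vΔt = 0.911c × 63.045 ns = 2.7312×10^8 m/s × 6.3045×10^-8 s = 17.2 m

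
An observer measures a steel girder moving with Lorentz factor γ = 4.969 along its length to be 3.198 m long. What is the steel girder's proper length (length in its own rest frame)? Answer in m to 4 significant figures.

L₀ ≈ 15.89 m

γ = 4.969 (given)
L₀ = γL = 4.969 × 3.198 = 15.89 m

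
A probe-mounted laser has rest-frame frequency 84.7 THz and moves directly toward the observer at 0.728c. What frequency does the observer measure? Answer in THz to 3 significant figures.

f_obs ≈ 213 THz

Relativistic Doppler: f_obs = f_src √((1+β)/(1−β))
= 84.7 × √(1.7280/0.27200) = 84.7 × 2.5205 = 213 THz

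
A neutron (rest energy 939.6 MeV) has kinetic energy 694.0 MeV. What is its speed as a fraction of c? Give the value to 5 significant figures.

γ = 1 + K/(m₀c²) = 1 + 694.0/939.6 = 1.738612
β = √(1 − 1/γ²) = 0.81803

β ≈ 0.81803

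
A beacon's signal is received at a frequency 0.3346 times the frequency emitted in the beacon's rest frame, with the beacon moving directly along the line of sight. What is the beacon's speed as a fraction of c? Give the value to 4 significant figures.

f_obs/f_src = √((1−β)/(1+β)) = 0.3346  ⇒  (1−β)/(1+β) = 0.111957
β = |1 − D²|/(1 + D²) = |1 − 0.111957|/(1 + 0.111957) = 0.7986

β ≈ 0.7986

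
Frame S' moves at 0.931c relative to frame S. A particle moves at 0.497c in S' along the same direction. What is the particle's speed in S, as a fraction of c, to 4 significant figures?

u ≈ 0.9763c

Relativistic velocity addition: u = (u' + v)/(1 + u'v/c²)
= (0.497 + 0.931)/(1 + 0.497×0.931) = 1.428/1.46271 = 0.9763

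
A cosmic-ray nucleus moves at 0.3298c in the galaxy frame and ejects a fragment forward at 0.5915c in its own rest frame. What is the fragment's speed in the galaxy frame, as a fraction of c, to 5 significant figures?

Compose boost 2: (0.5915 + 0.3298)/(1 + 0.5915×0.3298) = 0.92130/1.195077 = 0.77091

u ≈ 0.77091c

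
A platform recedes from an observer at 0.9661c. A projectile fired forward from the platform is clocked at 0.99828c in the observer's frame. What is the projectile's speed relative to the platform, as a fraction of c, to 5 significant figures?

u' ≈ 0.90491c

Inverse velocity addition: u' = (u − v)/(1 − uv/c²)
= (0.99828 − 0.9661)/(1 − 0.99828×0.9661) = 0.032180/0.03556169 = 0.90491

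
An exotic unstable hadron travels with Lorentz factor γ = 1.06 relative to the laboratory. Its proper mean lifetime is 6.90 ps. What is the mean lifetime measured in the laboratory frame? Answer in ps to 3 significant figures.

γ = 1.06 (given)
Time dilation: Δt = γτ₀ = 1.06 × 6.90 ps = 7.31 ps

Δt ≈ 7.31 ps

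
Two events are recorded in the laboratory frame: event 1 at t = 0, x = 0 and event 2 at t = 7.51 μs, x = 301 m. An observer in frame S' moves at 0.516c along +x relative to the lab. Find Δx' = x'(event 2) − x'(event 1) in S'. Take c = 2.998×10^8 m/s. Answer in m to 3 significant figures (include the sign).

γ = 1/√(1 − 0.516²) = 1.1674
Δx' = γ(Δx − vΔt) = 1.1674 × (301 m − 0.516×(2.998×10^8 m/s)×7.51×10^-6 s)
= 1.1674 × (-860.77 m) = -1000 m

Δx' ≈ -1000 m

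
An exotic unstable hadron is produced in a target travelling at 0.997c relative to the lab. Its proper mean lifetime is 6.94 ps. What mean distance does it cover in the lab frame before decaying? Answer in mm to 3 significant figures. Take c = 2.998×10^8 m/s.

d ≈ 26.8 mm

γ = 1/√(1 − 0.997²) = 12.920
Dilated lifetime: Δt = γτ₀ = 12.920 × 6.94 ps = 89.662 ps
d = vΔt = 0.997c × 89.662 ps = 2.9890×10^8 m/s × 8.9662×10^-11 s = 26.8 mm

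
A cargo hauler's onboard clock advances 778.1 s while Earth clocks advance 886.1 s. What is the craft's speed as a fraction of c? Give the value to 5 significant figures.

γ = Δt/τ₀ = 886.1/778.1 = 1.138800
β = √(1 − 1/γ²) = √(1 − 1/1.138800²) = 0.47844

β ≈ 0.47844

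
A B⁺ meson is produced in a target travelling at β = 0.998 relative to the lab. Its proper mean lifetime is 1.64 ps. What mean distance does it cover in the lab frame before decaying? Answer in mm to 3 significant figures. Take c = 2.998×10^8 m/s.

d ≈ 7.76 mm

γ = 1/√(1 − 0.998²) = 15.819
Dilated lifetime: Δt = γτ₀ = 15.819 × 1.64 ps = 25.944 ps
d = vΔt = 0.998c × 25.944 ps = 2.9920×10^8 m/s × 2.5944×10^-11 s = 7.76 mm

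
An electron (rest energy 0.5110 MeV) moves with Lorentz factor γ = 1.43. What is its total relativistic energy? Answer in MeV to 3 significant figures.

γ = 1.43 (given)
E = γm₀c² = 1.43 × 0.5110 MeV = 0.731 MeV

E ≈ 0.731 MeV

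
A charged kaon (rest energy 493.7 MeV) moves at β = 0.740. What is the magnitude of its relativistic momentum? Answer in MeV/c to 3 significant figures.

γ = 1/√(1 − 0.740²) = 1.4868
p = γβm₀c = 1.4868 × 0.740 × 493.7 MeV/c = 543 MeV/c

p ≈ 543 MeV/c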